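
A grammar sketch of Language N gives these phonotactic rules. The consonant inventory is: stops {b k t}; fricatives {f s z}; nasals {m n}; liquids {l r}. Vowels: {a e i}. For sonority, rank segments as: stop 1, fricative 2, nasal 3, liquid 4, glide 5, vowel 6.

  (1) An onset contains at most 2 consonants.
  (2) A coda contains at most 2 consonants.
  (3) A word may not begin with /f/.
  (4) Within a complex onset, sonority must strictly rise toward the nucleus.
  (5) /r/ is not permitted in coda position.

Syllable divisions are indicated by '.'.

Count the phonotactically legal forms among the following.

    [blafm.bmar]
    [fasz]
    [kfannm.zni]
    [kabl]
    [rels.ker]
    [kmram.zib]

[blafm.bmar] — violates constraint 5: syllable 2 coda contains /r/ → phonotactically illegal
[fasz] — violates constraint 3: word begins with /f/ → phonotactically illegal
[kfannm.zni] — violates constraint 2: syllable 1 coda /nnm/ has 3 consonants (> 2) → phonotactically illegal
[kabl] — σ1 onset /k/, coda /bl/ (2C) ok → phonotactically legal
[rels.ker] — violates constraint 5: syllable 2 coda contains /r/ → phonotactically illegal
[kmram.zib] — violates constraint 1: syllable 1 onset /kmr/ has 3 consonants (> 2) → phonotactically illegal
Phonotactically legal: [kabl] → 1.

1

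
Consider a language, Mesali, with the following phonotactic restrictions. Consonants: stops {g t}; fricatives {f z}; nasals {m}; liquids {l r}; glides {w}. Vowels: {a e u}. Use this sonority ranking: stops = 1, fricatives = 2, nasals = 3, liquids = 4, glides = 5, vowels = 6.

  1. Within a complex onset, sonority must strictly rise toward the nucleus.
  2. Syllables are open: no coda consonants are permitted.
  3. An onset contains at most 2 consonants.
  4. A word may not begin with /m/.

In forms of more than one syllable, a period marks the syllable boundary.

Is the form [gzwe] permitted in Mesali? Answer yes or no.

no

[gzwe] — violates constraint 3: syllable 1 onset /gzw/ has 3 consonants (> 2) → not permitted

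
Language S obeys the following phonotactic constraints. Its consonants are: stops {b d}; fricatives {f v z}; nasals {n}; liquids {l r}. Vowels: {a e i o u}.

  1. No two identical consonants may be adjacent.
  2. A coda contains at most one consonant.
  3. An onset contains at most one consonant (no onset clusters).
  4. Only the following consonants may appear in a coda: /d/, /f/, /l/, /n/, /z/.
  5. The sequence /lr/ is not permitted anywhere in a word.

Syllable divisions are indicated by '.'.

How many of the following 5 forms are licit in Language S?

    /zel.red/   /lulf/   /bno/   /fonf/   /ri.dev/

/zel.red/ — violates constraint 5: contains banned sequence /lr/ → illicit
/lulf/ — violates constraint 2: syllable 1 coda /lf/ has 2 consonants (> 1) → illicit
/bno/ — violates constraint 3: syllable 1 onset /bn/ has 2 consonants (> 1) → illicit
/fonf/ — violates constraint 2: syllable 1 coda /nf/ has 2 consonants (> 1) → illicit
/ri.dev/ — violates constraint 4: syllable 2 coda contains /v/, which is not a licensed coda consonant → illicit
No form is licit → 0.

0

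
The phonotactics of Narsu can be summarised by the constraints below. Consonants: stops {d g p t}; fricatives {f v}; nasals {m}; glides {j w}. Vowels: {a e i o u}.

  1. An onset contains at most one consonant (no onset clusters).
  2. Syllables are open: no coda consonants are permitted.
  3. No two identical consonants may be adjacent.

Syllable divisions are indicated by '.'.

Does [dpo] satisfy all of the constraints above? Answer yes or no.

[dpo] — violates constraint 1: syllable 1 onset /dp/ has 2 consonants (> 1) → not permitted

no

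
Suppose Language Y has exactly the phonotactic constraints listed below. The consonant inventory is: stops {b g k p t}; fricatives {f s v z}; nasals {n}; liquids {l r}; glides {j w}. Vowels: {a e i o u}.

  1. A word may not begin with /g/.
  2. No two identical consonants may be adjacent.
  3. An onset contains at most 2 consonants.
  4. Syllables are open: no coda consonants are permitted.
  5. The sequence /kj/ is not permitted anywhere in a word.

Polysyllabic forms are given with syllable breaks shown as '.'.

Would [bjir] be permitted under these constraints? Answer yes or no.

no

[bjir] — violates constraint 4: syllable 1 coda /r/ has 1 consonant (> 0) → not permitted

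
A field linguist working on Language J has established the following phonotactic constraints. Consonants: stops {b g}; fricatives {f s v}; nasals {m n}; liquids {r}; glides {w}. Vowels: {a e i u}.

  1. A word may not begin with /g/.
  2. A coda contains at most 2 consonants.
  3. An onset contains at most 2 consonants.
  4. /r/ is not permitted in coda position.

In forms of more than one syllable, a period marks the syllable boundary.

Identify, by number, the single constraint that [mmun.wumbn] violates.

2

[mmun.wumbn]: syllable 2 coda /mbn/ has 3 consonants (> 2).
This is a violation of constraint 2: "A coda contains at most 2 consonants."
The remaining constraints (1, 3, 4) are satisfied.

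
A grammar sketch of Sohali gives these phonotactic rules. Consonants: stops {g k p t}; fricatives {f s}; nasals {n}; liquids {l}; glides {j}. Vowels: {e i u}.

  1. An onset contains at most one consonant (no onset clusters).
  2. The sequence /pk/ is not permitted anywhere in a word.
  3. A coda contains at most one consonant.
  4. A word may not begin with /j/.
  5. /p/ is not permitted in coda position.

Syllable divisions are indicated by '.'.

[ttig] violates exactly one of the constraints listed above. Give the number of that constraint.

1

[ttig]: syllable 1 onset /tt/ has 2 consonants (> 1).
This is a violation of constraint 1: "An onset contains at most one consonant (no onset clusters)."
The remaining constraints (2, 3, 4, 5) are satisfied.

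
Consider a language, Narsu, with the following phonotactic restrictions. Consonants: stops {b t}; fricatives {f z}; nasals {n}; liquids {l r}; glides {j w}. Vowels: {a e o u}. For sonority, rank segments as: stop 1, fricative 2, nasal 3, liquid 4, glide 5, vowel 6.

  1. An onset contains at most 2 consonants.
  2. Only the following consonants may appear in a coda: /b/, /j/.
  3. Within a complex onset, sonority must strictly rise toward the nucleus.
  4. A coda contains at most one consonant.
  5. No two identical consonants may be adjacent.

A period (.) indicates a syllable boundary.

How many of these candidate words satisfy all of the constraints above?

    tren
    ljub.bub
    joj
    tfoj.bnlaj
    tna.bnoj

2

tren — violates constraint 2: syllable 1 coda contains /n/, which is not a licensed coda consonant → ill-formed
ljub.bub — violates constraint 5: adjacent identical consonants /bb/ → ill-formed
joj — σ1 onset /j/, coda /j/ ok → well-formed
tfoj.bnlaj — violates constraint 1: syllable 2 onset /bnl/ has 3 consonants (> 2) → ill-formed
tna.bnoj — σ1 onset /tn/ (1→3 rises), coda /∅/ ok; σ2 onset /bn/ (1→3 rises), coda /j/ ok → well-formed
Well-formed: joj, tna.bnoj → 2.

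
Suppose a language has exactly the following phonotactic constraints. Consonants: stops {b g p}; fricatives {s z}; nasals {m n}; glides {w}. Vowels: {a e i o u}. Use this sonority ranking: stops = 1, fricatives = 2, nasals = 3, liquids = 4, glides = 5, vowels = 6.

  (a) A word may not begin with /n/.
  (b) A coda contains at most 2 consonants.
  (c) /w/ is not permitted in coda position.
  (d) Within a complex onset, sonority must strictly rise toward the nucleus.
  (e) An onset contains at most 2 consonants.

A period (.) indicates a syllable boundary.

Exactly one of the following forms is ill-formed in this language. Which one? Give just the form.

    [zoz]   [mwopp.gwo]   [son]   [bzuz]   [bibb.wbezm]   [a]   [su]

[zoz] — σ1 onset /z/, coda /z/ ok → well-formed
[mwopp.gwo] — σ1 onset /mw/ (3→5 rises), coda /pp/ (2C) ok; σ2 onset /gw/ (1→5 rises), coda /∅/ ok → well-formed
[son] — σ1 onset /s/, coda /n/ ok → well-formed
[bzuz] — σ1 onset /bz/ (1→2 rises), coda /z/ ok → well-formed
[bibb.wbezm] — violates constraint (d): syllable 2 onset /wb/: /w/ (glide, 5) → /b/ (stop, 1) does not rise → ill-formed
[a] — σ1 onset /∅/, coda /∅/ ok → well-formed
[su] — σ1 onset /s/, coda /∅/ ok → well-formed

[bibb.wbezm]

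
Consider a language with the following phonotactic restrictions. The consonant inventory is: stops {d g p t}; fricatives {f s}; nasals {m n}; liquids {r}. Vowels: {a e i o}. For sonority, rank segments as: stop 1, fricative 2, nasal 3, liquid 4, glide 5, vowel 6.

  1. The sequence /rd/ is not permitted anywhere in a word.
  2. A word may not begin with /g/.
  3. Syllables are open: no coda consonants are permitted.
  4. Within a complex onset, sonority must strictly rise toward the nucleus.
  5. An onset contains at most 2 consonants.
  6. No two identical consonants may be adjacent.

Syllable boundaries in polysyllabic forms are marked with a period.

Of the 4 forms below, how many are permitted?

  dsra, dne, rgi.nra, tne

dsra — violates constraint 5: syllable 1 onset /dsr/ has 3 consonants (> 2) → not permitted
dne — σ1 onset /dn/ (1→3 rises), coda /∅/ ok → permitted
rgi.nra — violates constraint 4: syllable 1 onset /rg/: /r/ (liquid, 4) → /g/ (stop, 1) does not rise → not permitted
tne — σ1 onset /tn/ (1→3 rises), coda /∅/ ok → permitted
Permitted: dne, tne → 2.

2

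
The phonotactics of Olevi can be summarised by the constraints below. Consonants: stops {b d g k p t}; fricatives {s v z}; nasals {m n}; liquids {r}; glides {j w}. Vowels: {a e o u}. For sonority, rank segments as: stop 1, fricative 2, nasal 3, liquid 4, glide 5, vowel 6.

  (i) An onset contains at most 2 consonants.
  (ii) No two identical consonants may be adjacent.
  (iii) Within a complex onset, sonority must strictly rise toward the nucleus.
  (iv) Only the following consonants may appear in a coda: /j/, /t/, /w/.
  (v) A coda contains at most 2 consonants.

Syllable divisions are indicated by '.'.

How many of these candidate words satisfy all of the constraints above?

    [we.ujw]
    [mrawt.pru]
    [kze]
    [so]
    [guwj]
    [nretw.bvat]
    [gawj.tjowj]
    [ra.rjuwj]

8

[we.ujw] — σ1 onset /w/, coda /∅/ ok; σ2 onset /∅/, coda /jw/ (2C) ok → phonotactically legal
[mrawt.pru] — σ1 onset /mr/ (3→4 rises), coda /wt/ (2C) ok; σ2 onset /pr/ (1→4 rises), coda /∅/ ok → phonotactically legal
[kze] — σ1 onset /kz/ (1→2 rises), coda /∅/ ok → phonotactically legal
[so] — σ1 onset /s/, coda /∅/ ok → phonotactically legal
[guwj] — σ1 onset /g/, coda /wj/ (2C) ok → phonotactically legal
[nretw.bvat] — σ1 onset /nr/ (3→4 rises), coda /tw/ (2C) ok; σ2 onset /bv/ (1→2 rises), coda /t/ ok → phonotactically legal
[gawj.tjowj] — σ1 onset /g/, coda /wj/ (2C) ok; σ2 onset /tj/ (1→5 rises), coda /wj/ (2C) ok → phonotactically legal
[ra.rjuwj] — σ1 onset /r/, coda /∅/ ok; σ2 onset /rj/ (4→5 rises), coda /wj/ (2C) ok → phonotactically legal
Phonotactically legal: [we.ujw], [mrawt.pru], [kze], [so], [guwj], [nretw.bvat], [gawj.tjowj], [ra.rjuwj] → 8.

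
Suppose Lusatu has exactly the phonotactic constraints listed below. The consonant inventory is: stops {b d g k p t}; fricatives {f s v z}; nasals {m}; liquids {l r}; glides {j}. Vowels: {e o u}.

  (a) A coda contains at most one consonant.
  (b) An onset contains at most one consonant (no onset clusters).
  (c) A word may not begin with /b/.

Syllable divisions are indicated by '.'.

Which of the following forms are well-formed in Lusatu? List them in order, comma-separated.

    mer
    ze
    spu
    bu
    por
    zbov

mer — σ1 onset /m/, coda /r/ ok → well-formed
ze — σ1 onset /z/, coda /∅/ ok → well-formed
spu — violates constraint (b): syllable 1 onset /sp/ has 2 consonants (> 1) → ill-formed
bu — violates constraint (c): word begins with /b/ → ill-formed
por — σ1 onset /p/, coda /r/ ok → well-formed
zbov — violates constraint (b): syllable 1 onset /zb/ has 2 consonants (> 1) → ill-formed

mer, ze, por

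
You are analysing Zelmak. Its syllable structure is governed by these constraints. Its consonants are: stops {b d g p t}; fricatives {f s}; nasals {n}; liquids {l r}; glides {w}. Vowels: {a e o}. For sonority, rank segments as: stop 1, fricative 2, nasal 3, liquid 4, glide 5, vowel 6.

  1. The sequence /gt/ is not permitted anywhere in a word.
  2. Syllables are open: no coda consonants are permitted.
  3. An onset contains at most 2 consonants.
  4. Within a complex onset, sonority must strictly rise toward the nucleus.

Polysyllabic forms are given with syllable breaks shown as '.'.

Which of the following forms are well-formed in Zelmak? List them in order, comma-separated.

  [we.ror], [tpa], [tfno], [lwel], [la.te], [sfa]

[la.te]

[we.ror] — violates constraint 2: syllable 2 coda /r/ has 1 consonant (> 0) → ill-formed
[tpa] — violates constraint 4: syllable 1 onset /tp/: /t/ (stop, 1) → /p/ (stop, 1) does not rise → ill-formed
[tfno] — violates constraint 3: syllable 1 onset /tfn/ has 3 consonants (> 2) → ill-formed
[lwel] — violates constraint 2: syllable 1 coda /l/ has 1 consonant (> 0) → ill-formed
[la.te] — σ1 onset /l/, coda /∅/ ok; σ2 onset /t/, coda /∅/ ok → well-formed
[sfa] — violates constraint 4: syllable 1 onset /sf/: /s/ (fricative, 2) → /f/ (fricative, 2) does not rise → ill-formed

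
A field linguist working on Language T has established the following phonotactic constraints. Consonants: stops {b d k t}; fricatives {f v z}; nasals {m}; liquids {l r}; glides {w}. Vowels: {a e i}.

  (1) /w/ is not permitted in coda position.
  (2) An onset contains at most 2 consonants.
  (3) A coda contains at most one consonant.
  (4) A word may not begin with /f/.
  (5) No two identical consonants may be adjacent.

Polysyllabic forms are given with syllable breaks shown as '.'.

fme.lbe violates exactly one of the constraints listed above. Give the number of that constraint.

4

fme.lbe: word begins with /f/.
This is a violation of constraint 4: "A word may not begin with /f/."
The remaining constraints (1, 2, 3, 5) are satisfied.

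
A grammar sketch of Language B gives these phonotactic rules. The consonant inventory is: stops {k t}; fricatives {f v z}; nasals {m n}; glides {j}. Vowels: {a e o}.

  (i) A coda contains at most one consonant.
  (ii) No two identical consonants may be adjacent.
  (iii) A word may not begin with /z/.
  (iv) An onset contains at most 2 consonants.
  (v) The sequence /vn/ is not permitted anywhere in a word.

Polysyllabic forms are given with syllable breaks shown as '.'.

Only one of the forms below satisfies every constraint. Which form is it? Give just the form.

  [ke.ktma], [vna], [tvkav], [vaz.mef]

[ke.ktma] — violates constraint (iv): syllable 2 onset /ktm/ has 3 consonants (> 2) → phonotactically illegal
[vna] — violates constraint (v): contains banned sequence /vn/ → phonotactically illegal
[tvkav] — violates constraint (iv): syllable 1 onset /tvk/ has 3 consonants (> 2) → phonotactically illegal
[vaz.mef] — σ1 onset /v/, coda /z/ ok; σ2 onset /m/, coda /f/ ok → phonotactically legal

[vaz.mef]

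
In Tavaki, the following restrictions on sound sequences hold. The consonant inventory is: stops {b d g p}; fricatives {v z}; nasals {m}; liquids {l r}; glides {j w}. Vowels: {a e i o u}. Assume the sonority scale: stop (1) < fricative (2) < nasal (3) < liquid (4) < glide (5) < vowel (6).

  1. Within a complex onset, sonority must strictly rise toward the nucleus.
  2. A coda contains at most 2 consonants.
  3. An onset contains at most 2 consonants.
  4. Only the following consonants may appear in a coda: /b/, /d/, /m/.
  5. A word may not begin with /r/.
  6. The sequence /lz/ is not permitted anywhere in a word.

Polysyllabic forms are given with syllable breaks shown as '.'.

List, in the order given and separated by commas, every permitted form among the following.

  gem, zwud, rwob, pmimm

gem — σ1 onset /g/, coda /m/ ok → permitted
zwud — σ1 onset /zw/ (2→5 rises), coda /d/ ok → permitted
rwob — violates constraint 5: word begins with /r/ → not permitted
pmimm — σ1 onset /pm/ (1→3 rises), coda /mm/ (2C) ok → permitted

gem, zwud, pmimm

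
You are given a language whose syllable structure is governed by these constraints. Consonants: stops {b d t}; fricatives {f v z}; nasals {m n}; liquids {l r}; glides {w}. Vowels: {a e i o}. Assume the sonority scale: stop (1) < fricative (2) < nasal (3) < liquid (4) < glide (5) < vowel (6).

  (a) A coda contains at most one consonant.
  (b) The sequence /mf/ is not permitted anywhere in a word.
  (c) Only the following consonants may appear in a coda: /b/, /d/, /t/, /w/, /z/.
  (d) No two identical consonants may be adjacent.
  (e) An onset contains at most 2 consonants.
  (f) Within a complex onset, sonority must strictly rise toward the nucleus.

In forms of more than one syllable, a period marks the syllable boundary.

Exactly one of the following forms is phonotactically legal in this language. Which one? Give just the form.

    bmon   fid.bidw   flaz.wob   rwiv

bmon — violates constraint (c): syllable 1 coda contains /n/, which is not a licensed coda consonant → phonotactically illegal
fid.bidw — violates constraint (a): syllable 2 coda /dw/ has 2 consonants (> 1) → phonotactically illegal
flaz.wob — σ1 onset /fl/ (2→4 rises), coda /z/ ok; σ2 onset /w/, coda /b/ ok → phonotactically legal
rwiv — violates constraint (c): syllable 1 coda contains /v/, which is not a licensed coda consonant → phonotactically illegal

flaz.wob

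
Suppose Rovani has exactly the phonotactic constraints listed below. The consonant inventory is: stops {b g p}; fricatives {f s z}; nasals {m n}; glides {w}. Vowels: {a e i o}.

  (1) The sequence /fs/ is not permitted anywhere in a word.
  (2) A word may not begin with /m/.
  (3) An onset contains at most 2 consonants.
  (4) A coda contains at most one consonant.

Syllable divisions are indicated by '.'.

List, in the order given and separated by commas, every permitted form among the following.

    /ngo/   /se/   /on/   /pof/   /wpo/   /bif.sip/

/ngo/, /se/, /on/, /pof/, /wpo/

/ngo/ — σ1 onset /ng/ (2C), coda /∅/ ok → permitted
/se/ — σ1 onset /s/, coda /∅/ ok → permitted
/on/ — σ1 onset /∅/, coda /n/ ok → permitted
/pof/ — σ1 onset /p/, coda /f/ ok → permitted
/wpo/ — σ1 onset /wp/ (2C), coda /∅/ ok → permitted
/bif.sip/ — violates constraint 1: contains banned sequence /fs/ → not permitted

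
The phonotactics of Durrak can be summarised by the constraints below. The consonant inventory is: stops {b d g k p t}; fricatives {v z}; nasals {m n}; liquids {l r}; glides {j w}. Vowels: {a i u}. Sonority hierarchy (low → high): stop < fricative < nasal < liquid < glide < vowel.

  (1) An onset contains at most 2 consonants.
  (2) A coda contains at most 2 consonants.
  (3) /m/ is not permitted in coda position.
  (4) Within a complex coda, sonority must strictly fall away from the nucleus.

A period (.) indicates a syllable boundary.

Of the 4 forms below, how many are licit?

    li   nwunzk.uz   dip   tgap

3

li — σ1 onset /l/, coda /∅/ ok → licit
nwunzk.uz — violates constraint 2: syllable 1 coda /nzk/ has 3 consonants (> 2) → illicit
dip — σ1 onset /d/, coda /p/ ok → licit
tgap — σ1 onset /tg/ (2C), coda /p/ ok → licit
Licit: li, dip, tgap → 3.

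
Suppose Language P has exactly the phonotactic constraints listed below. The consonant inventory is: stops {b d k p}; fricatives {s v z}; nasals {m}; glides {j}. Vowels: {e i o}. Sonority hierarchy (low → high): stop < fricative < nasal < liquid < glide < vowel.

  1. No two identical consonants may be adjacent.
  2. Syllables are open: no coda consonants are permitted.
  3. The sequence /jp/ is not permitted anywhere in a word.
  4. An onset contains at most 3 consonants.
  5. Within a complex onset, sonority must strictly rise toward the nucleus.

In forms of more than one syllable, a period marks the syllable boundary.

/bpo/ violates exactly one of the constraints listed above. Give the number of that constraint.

/bpo/: syllable 1 onset /bp/: /b/ (stop, 1) → /p/ (stop, 1) does not rise.
This is a violation of constraint 5: "Within a complex onset, sonority must strictly rise toward the nucleus."
The remaining constraints (1, 2, 3, 4) are satisfied.

5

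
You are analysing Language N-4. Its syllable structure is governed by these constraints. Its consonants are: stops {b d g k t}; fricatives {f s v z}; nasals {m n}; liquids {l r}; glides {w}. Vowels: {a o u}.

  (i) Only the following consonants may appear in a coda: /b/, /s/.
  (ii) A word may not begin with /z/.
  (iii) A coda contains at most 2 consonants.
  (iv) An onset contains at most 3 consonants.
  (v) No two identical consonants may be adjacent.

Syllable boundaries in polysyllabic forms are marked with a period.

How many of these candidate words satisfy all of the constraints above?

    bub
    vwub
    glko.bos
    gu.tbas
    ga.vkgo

5

bub — σ1 onset /b/, coda /b/ ok → licit
vwub — σ1 onset /vw/ (2C), coda /b/ ok → licit
glko.bos — σ1 onset /glk/ (3C), coda /∅/ ok; σ2 onset /b/, coda /s/ ok → licit
gu.tbas — σ1 onset /g/, coda /∅/ ok; σ2 onset /tb/ (2C), coda /s/ ok → licit
ga.vkgo — σ1 onset /g/, coda /∅/ ok; σ2 onset /vkg/ (3C), coda /∅/ ok → licit
Licit: bub, vwub, glko.bos, gu.tbas, ga.vkgo → 5.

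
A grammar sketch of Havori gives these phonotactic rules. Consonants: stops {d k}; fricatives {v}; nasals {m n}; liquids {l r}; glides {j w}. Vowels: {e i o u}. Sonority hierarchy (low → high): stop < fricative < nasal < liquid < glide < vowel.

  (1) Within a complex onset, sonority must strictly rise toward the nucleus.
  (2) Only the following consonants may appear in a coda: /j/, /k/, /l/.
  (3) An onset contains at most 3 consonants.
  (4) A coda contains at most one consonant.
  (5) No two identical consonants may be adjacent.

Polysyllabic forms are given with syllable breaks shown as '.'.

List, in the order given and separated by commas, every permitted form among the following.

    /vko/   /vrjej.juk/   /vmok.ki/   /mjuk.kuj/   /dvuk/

/vko/ — violates constraint 1: syllable 1 onset /vk/: /v/ (fricative, 2) → /k/ (stop, 1) does not rise → not permitted
/vrjej.juk/ — violates constraint 5: adjacent identical consonants /jj/ → not permitted
/vmok.ki/ — violates constraint 5: adjacent identical consonants /kk/ → not permitted
/mjuk.kuj/ — violates constraint 5: adjacent identical consonants /kk/ → not permitted
/dvuk/ — σ1 onset /dv/ (1→2 rises), coda /k/ ok → permitted

/dvuk/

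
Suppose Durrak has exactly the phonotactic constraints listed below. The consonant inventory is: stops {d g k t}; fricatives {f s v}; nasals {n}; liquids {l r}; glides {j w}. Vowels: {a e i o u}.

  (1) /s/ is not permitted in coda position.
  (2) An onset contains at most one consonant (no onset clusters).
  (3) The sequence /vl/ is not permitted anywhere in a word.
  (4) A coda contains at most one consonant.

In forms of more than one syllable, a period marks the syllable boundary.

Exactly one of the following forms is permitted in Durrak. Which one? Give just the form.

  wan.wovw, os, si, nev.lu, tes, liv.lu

si

wan.wovw — violates constraint 4: syllable 2 coda /vw/ has 2 consonants (> 1) → not permitted
os — violates constraint 1: syllable 1 coda contains /s/ → not permitted
si — σ1 onset /s/, coda /∅/ ok → permitted
nev.lu — violates constraint 3: contains banned sequence /vl/ → not permitted
tes — violates constraint 1: syllable 1 coda contains /s/ → not permitted
liv.lu — violates constraint 3: contains banned sequence /vl/ → not permitted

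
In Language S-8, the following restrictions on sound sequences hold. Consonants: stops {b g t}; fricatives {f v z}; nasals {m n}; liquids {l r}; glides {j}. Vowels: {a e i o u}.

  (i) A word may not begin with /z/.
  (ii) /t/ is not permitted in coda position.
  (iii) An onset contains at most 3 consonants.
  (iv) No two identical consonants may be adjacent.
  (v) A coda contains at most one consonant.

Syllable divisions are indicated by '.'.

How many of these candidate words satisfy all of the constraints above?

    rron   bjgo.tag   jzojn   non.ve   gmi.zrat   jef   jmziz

rron — violates constraint (iv): adjacent identical consonants /rr/ → ill-formed
bjgo.tag — σ1 onset /bjg/ (3C), coda /∅/ ok; σ2 onset /t/, coda /g/ ok → well-formed
jzojn — violates constraint (v): syllable 1 coda /jn/ has 2 consonants (> 1) → ill-formed
non.ve — σ1 onset /n/, coda /n/ ok; σ2 onset /v/, coda /∅/ ok → well-formed
gmi.zrat — violates constraint (ii): syllable 2 coda contains /t/ → ill-formed
jef — σ1 onset /j/, coda /f/ ok → well-formed
jmziz — σ1 onset /jmz/ (3C), coda /z/ ok → well-formed
Well-formed: bjgo.tag, non.ve, jef, jmziz → 4.

4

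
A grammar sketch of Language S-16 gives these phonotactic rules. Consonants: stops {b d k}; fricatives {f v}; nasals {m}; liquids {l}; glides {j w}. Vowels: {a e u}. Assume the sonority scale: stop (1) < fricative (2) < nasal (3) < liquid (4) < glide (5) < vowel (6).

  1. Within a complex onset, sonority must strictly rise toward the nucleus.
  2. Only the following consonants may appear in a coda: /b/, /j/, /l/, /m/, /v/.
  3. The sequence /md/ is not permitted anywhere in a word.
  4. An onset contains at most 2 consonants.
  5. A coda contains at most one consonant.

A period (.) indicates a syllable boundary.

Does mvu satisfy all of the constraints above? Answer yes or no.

mvu — violates constraint 1: syllable 1 onset /mv/: /m/ (nasal, 3) → /v/ (fricative, 2) does not rise → ill-formed

no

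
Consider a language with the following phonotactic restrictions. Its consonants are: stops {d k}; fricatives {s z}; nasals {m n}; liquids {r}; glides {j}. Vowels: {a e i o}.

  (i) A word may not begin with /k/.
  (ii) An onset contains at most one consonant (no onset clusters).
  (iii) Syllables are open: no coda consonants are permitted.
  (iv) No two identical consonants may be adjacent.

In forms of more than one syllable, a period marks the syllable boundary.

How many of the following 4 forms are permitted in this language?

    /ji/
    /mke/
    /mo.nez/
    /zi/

/ji/ — σ1 onset /j/, coda /∅/ ok → permitted
/mke/ — violates constraint (ii): syllable 1 onset /mk/ has 2 consonants (> 1) → not permitted
/mo.nez/ — violates constraint (iii): syllable 2 coda /z/ has 1 consonant (> 0) → not permitted
/zi/ — σ1 onset /z/, coda /∅/ ok → permitted
Permitted: /ji/, /zi/ → 2.

2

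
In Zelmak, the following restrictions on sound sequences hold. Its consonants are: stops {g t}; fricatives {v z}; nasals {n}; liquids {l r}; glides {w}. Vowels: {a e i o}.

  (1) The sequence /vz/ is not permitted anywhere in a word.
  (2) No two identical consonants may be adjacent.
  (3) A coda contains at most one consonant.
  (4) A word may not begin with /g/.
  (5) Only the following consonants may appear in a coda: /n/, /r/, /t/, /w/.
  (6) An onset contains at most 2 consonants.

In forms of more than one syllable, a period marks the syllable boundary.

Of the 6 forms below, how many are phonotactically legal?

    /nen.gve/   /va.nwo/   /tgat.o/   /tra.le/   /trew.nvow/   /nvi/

/nen.gve/ — σ1 onset /n/, coda /n/ ok; σ2 onset /gv/ (2C), coda /∅/ ok → phonotactically legal
/va.nwo/ — σ1 onset /v/, coda /∅/ ok; σ2 onset /nw/ (2C), coda /∅/ ok → phonotactically legal
/tgat.o/ — σ1 onset /tg/ (2C), coda /t/ ok; σ2 onset /∅/, coda /∅/ ok → phonotactically legal
/tra.le/ — σ1 onset /tr/ (2C), coda /∅/ ok; σ2 onset /l/, coda /∅/ ok → phonotactically legal
/trew.nvow/ — σ1 onset /tr/ (2C), coda /w/ ok; σ2 onset /nv/ (2C), coda /w/ ok → phonotactically legal
/nvi/ — σ1 onset /nv/ (2C), coda /∅/ ok → phonotactically legal
Phonotactically legal: /nen.gve/, /va.nwo/, /tgat.o/, /tra.le/, /trew.nvow/, /nvi/ → 6.

6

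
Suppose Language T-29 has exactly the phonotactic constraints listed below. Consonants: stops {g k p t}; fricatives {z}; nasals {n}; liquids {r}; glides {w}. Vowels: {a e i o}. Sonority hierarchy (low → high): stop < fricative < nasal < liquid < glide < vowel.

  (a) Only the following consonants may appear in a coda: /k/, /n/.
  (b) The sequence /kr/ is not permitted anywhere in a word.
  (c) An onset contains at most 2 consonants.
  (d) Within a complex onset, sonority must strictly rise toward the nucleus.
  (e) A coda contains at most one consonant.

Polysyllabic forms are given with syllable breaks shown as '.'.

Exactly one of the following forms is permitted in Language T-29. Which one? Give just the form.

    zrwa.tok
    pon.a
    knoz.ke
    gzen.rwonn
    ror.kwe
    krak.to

pon.a

zrwa.tok — violates constraint (c): syllable 1 onset /zrw/ has 3 consonants (> 2) → not permitted
pon.a — σ1 onset /p/, coda /n/ ok; σ2 onset /∅/, coda /∅/ ok → permitted
knoz.ke — violates constraint (a): syllable 1 coda contains /z/, which is not a licensed coda consonant → not permitted
gzen.rwonn — violates constraint (e): syllable 2 coda /nn/ has 2 consonants (> 1) → not permitted
ror.kwe — violates constraint (a): syllable 1 coda contains /r/, which is not a licensed coda consonant → not permitted
krak.to — violates constraint (b): contains banned sequence /kr/ → not permitted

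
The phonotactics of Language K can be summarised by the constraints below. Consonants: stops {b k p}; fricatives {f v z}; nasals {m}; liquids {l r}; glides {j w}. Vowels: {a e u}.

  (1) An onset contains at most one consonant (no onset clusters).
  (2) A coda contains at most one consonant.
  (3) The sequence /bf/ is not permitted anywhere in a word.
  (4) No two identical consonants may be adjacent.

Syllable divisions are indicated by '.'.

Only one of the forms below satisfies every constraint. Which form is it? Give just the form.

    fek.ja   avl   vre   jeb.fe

fek.ja

fek.ja — σ1 onset /f/, coda /k/ ok; σ2 onset /j/, coda /∅/ ok → well-formed
avl — violates constraint 2: syllable 1 coda /vl/ has 2 consonants (> 1) → ill-formed
vre — violates constraint 1: syllable 1 onset /vr/ has 2 consonants (> 1) → ill-formed
jeb.fe — violates constraint 3: contains banned sequence /bf/ → ill-formed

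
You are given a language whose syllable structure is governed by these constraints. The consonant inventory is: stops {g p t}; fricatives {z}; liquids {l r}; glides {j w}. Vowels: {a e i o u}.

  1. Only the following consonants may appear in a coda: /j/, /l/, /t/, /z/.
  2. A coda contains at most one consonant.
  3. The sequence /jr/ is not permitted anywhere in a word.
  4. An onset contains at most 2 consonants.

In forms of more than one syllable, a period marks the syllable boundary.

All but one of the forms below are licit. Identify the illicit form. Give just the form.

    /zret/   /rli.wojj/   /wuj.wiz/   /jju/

/rli.wojj/

/zret/ — σ1 onset /zr/ (2C), coda /t/ ok → licit
/rli.wojj/ — violates constraint 2: syllable 2 coda /jj/ has 2 consonants (> 1) → illicit
/wuj.wiz/ — σ1 onset /w/, coda /j/ ok; σ2 onset /w/, coda /z/ ok → licit
/jju/ — σ1 onset /jj/ (2C), coda /∅/ ok → licit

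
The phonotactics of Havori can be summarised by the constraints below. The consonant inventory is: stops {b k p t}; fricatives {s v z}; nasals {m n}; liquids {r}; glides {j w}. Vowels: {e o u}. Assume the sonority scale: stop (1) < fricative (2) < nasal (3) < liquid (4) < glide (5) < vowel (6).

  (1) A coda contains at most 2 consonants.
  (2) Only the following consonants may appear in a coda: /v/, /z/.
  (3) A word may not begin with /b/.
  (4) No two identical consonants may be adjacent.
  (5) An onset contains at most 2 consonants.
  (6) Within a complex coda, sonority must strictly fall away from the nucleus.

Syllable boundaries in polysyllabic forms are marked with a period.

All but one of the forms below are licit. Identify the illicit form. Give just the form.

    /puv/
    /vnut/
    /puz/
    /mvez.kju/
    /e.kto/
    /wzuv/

/puv/ — σ1 onset /p/, coda /v/ ok → licit
/vnut/ — violates constraint 2: syllable 1 coda contains /t/, which is not a licensed coda consonant → illicit
/puz/ — σ1 onset /p/, coda /z/ ok → licit
/mvez.kju/ — σ1 onset /mv/ (2C), coda /z/ ok; σ2 onset /kj/ (2C), coda /∅/ ok → licit
/e.kto/ — σ1 onset /∅/, coda /∅/ ok; σ2 onset /kt/ (2C), coda /∅/ ok → licit
/wzuv/ — σ1 onset /wz/ (2C), coda /v/ ok → licit

/vnut/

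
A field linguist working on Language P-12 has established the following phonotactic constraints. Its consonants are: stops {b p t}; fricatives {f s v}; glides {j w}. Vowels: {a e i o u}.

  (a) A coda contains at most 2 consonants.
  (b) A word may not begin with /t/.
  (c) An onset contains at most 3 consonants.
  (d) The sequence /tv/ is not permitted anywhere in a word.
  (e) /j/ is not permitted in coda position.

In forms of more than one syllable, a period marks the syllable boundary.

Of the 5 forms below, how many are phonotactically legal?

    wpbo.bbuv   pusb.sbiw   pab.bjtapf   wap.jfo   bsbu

wpbo.bbuv — σ1 onset /wpb/ (3C), coda /∅/ ok; σ2 onset /bb/ (2C), coda /v/ ok → phonotactically legal
pusb.sbiw — σ1 onset /p/, coda /sb/ (2C) ok; σ2 onset /sb/ (2C), coda /w/ ok → phonotactically legal
pab.bjtapf — σ1 onset /p/, coda /b/ ok; σ2 onset /bjt/ (3C), coda /pf/ (2C) ok → phonotactically legal
wap.jfo — σ1 onset /w/, coda /p/ ok; σ2 onset /jf/ (2C), coda /∅/ ok → phonotactically legal
bsbu — σ1 onset /bsb/ (3C), coda /∅/ ok → phonotactically legal
Phonotactically legal: wpbo.bbuv, pusb.sbiw, pab.bjtapf, wap.jfo, bsbu → 5.

5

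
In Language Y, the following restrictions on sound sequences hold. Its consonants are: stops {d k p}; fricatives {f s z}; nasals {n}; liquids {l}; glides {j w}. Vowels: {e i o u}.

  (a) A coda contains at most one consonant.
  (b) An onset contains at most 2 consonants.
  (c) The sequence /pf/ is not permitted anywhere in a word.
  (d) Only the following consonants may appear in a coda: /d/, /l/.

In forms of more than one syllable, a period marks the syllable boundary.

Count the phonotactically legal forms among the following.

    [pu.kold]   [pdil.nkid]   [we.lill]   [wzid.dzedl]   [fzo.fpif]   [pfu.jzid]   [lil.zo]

2

[pu.kold] — violates constraint (a): syllable 2 coda /ld/ has 2 consonants (> 1) → phonotactically illegal
[pdil.nkid] — σ1 onset /pd/ (2C), coda /l/ ok; σ2 onset /nk/ (2C), coda /d/ ok → phonotactically legal
[we.lill] — violates constraint (a): syllable 2 coda /ll/ has 2 consonants (> 1) → phonotactically illegal
[wzid.dzedl] — violates constraint (a): syllable 2 coda /dl/ has 2 consonants (> 1) → phonotactically illegal
[fzo.fpif] — violates constraint (d): syllable 2 coda contains /f/, which is not a licensed coda consonant → phonotactically illegal
[pfu.jzid] — violates constraint (c): contains banned sequence /pf/ → phonotactically illegal
[lil.zo] — σ1 onset /l/, coda /l/ ok; σ2 onset /z/, coda /∅/ ok → phonotactically legal
Phonotactically legal: [pdil.nkid], [lil.zo] → 2.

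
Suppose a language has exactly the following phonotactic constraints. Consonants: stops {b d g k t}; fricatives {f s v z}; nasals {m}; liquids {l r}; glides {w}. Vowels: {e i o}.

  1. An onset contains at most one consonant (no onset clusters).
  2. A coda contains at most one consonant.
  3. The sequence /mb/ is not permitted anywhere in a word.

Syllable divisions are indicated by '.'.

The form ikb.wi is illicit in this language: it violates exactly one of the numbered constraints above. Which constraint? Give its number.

ikb.wi: syllable 1 coda /kb/ has 2 consonants (> 1).
This is a violation of constraint 2: "A coda contains at most one consonant."
The remaining constraints (1, 3) are satisfied.

2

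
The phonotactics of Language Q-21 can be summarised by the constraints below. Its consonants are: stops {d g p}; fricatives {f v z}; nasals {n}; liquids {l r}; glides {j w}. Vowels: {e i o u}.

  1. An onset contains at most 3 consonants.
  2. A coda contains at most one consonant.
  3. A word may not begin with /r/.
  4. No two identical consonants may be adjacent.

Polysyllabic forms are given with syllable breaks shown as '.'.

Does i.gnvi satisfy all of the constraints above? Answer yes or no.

yes

i.gnvi — σ1 onset /∅/, coda /∅/ ok; σ2 onset /gnv/ (3C), coda /∅/ ok → permitted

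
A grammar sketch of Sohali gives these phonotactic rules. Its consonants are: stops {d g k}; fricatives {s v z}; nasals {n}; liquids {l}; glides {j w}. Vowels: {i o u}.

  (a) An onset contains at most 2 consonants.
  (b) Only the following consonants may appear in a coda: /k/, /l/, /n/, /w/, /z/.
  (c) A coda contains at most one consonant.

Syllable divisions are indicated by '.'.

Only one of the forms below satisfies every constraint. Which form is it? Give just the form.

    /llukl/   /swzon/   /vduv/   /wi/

/llukl/ — violates constraint (c): syllable 1 coda /kl/ has 2 consonants (> 1) → not permitted
/swzon/ — violates constraint (a): syllable 1 onset /swz/ has 3 consonants (> 2) → not permitted
/vduv/ — violates constraint (b): syllable 1 coda contains /v/, which is not a licensed coda consonant → not permitted
/wi/ — σ1 onset /w/, coda /∅/ ok → permitted

/wi/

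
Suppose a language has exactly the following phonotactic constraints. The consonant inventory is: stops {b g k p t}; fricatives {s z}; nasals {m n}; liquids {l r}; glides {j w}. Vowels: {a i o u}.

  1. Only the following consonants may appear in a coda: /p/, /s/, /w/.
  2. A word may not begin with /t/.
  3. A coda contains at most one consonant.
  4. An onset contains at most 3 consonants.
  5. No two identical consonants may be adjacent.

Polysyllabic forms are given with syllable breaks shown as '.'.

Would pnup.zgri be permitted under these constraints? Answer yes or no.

yes

pnup.zgri — σ1 onset /pn/ (2C), coda /p/ ok; σ2 onset /zgr/ (3C), coda /∅/ ok → permitted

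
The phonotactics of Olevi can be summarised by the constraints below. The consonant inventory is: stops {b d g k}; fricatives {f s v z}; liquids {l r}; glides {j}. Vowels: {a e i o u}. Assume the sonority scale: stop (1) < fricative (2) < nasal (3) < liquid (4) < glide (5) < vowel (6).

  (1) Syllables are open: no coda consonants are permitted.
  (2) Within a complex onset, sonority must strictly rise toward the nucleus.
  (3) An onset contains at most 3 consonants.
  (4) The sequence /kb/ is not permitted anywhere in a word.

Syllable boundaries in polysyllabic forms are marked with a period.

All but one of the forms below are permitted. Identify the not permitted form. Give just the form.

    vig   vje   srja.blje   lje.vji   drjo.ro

vig

vig — violates constraint 1: syllable 1 coda /g/ has 1 consonant (> 0) → not permitted
vje — σ1 onset /vj/ (2→5 rises), coda /∅/ ok → permitted
srja.blje — σ1 onset /srj/ (2→4→5 rises), coda /∅/ ok; σ2 onset /blj/ (1→4→5 rises), coda /∅/ ok → permitted
lje.vji — σ1 onset /lj/ (4→5 rises), coda /∅/ ok; σ2 onset /vj/ (2→5 rises), coda /∅/ ok → permitted
drjo.ro — σ1 onset /drj/ (1→4→5 rises), coda /∅/ ok; σ2 onset /r/, coda /∅/ ok → permitted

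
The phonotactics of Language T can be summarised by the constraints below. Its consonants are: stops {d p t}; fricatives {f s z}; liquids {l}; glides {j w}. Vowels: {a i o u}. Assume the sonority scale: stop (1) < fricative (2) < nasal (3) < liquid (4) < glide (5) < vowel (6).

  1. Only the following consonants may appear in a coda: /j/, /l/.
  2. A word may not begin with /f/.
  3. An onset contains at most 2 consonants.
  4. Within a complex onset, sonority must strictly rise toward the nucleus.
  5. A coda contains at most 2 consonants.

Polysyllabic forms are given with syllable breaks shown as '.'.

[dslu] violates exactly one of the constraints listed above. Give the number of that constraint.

[dslu]: syllable 1 onset /dsl/ has 3 consonants (> 2).
This is a violation of constraint 3: "An onset contains at most 2 consonants."
The remaining constraints (1, 2, 4, 5) are satisfied.

3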